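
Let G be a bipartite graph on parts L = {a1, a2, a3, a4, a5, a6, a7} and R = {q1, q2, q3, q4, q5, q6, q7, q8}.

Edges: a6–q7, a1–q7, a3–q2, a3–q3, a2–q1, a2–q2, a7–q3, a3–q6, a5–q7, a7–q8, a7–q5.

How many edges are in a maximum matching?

One maximum matching: a1→q7, a2→q2, a3→q6, a7→q8.
The set {a1, a4, a5, a6} has only 1 neighbour ({q7}), so by Hall's theorem at most 4 of the 7 left vertices can be matched.

4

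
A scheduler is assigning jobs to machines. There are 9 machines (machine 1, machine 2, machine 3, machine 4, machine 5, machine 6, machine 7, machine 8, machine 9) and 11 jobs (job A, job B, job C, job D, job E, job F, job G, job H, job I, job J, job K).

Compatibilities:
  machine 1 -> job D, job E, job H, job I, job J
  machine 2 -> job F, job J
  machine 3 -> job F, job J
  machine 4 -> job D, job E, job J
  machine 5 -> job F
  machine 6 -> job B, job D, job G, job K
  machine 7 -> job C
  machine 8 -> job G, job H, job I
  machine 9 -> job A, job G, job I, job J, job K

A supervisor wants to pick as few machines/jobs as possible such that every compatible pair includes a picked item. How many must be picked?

8

A maximum matching has 8 edges (e.g. machine 1–job H, machine 2–job F, machine 3–job J, machine 4–job D, machine 6–job G, machine 7–job C, machine 8–job I, machine 9–job K).
By König's theorem the minimum vertex cover has the same size. One such cover is {machine 1, machine 4, machine 6, machine 7, machine 8, machine 9, job F, job J}.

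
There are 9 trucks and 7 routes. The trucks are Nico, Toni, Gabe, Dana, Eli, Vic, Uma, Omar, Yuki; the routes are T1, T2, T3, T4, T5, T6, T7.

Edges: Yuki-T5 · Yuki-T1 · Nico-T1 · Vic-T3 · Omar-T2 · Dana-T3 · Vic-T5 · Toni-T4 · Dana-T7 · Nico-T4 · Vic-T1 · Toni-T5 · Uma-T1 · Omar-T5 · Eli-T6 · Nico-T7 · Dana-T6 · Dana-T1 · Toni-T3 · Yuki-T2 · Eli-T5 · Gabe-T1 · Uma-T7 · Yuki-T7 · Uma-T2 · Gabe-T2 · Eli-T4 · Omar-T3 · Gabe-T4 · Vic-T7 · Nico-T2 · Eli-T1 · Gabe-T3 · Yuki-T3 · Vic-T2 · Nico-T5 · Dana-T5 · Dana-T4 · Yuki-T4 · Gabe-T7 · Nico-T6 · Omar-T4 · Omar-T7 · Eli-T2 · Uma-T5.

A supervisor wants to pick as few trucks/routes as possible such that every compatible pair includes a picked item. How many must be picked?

7

A maximum matching has 7 edges (e.g. Nico–T2, Toni–T3, Gabe–T1, Dana–T6, Eli–T4, Vic–T5, Uma–T7).
By König's theorem the minimum vertex cover has the same size. One such cover is {T1, T2, T3, T4, T5, T6, T7}.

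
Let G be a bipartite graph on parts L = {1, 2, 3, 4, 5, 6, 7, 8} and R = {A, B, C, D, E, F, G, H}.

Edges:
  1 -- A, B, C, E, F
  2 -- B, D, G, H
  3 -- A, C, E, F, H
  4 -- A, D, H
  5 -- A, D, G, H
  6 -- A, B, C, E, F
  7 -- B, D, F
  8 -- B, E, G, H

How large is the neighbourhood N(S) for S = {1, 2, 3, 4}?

The union of neighbours of {1, 2, 3, 4} is {A, B, C, D, E, F, G, H}, which has 8 elements.
Since |N(S)| = 8 ≥ |S| = 4, Hall's condition holds for this subset.

8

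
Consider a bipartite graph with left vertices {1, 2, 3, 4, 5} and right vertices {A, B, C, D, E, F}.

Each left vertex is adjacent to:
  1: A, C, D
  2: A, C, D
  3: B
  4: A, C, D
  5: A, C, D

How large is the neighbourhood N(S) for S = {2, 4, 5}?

The union of neighbours of {2, 4, 5} is {A, C, D}, which has 3 elements.
Since |N(S)| = 3 ≥ |S| = 3, Hall's condition holds for this subset.

3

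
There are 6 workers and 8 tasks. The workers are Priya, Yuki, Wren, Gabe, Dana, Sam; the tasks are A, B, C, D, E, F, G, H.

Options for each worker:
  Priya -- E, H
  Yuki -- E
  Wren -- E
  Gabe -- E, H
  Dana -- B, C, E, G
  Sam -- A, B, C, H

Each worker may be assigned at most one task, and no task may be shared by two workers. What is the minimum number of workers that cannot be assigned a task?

2

A valid assignment of size 4: Priya–H, Yuki–E, Dana–C, Sam–B.
The set {Priya, Yuki, Wren, Gabe} has only 2 neighbours ({E, H}), so by Hall's theorem at most 4 of the 6 workers can be matched.
That matches 4 of the 6, leaving 2 unmatched; no matching can do better.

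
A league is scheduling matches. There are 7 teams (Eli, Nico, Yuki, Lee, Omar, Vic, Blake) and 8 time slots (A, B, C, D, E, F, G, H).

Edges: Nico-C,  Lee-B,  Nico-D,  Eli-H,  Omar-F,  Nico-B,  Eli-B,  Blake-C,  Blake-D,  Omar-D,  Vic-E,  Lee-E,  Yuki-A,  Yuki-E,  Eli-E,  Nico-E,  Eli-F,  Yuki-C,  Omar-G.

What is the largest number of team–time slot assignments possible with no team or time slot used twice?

7

For example, pair Eli-H, Nico-D, Yuki-A, Lee-B, Omar-F, Vic-E, Blake-C.
This saturates every team, so 7 is the maximum.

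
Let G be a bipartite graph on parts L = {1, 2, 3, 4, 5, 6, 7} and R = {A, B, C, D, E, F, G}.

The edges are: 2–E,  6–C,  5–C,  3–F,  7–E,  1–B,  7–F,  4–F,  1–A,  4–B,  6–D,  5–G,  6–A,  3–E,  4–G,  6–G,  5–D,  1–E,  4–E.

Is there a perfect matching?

The set {2, 3, 7} has only 2 neighbours ({E, F}), so by Hall's theorem at most 6 of the 7 left vertices can be matched.
Hence no matching covers every left vertex.

No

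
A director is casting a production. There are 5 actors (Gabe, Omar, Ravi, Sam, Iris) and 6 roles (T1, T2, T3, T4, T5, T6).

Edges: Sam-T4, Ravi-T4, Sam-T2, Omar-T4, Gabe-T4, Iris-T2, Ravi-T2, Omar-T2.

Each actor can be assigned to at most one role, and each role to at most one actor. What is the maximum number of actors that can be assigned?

For example, pair Gabe–T4, Omar–T2.
The set {Gabe, Omar, Ravi, Sam, Iris} has only 2 neighbours ({T2, T4}), so by Hall's theorem at most 2 of the 5 actors can be matched.

2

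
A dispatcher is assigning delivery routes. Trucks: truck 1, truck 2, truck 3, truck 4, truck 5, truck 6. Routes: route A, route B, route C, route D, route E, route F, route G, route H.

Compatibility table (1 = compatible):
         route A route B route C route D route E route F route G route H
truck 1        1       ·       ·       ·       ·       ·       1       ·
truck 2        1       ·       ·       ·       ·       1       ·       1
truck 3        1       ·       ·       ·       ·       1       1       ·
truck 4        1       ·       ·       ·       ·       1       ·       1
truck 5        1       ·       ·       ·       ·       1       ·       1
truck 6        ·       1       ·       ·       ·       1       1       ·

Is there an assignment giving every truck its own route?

No

The set {truck 1, truck 2, truck 3, truck 4, truck 5} has only 4 neighbours ({route A, route F, route G, route H}), so by Hall's theorem at most 5 of the 6 trucks can be matched.
Hence no matching covers every truck.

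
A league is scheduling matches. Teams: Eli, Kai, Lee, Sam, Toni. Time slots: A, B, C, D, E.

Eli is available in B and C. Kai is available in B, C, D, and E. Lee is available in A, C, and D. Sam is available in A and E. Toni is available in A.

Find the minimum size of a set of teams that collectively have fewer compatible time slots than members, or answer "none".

A matching saturating every team exists, for instance Eli→C, Kai→B, Lee→D, Sam→E, Toni→A.
By Hall's marriage theorem, this means |N(S)| ≥ |S| for every subset S, so no violating subset exists.

none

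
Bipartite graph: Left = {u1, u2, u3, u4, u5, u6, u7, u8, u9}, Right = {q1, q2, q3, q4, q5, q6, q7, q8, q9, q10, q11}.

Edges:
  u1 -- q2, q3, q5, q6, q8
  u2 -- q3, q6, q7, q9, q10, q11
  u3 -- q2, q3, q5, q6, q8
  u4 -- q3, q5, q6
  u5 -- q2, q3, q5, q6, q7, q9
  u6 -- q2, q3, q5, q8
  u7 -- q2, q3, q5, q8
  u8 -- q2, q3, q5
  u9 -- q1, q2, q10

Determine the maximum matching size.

8

A valid assignment of size 8: u1-q3, u2-q9, u3-q6, u4-q5, u5-q7, u6-q2, u7-q8, u9-q10.
The set {u1, u3, u4, u6, u7, u8} has only 5 neighbours ({q2, q3, q5, q6, q8}), so by Hall's theorem at most 8 of the 9 left vertices can be matched.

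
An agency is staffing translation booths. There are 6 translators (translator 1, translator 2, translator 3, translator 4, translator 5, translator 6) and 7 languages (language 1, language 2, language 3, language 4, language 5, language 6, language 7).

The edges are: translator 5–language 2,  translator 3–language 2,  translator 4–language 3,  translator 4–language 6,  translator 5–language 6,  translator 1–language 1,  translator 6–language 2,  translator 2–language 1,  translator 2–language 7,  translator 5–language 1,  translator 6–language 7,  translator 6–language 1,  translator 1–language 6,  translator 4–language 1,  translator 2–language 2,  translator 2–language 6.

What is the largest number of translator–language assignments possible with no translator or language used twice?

For example, pair translator 1–language 1, translator 2–language 7, translator 3–language 2, translator 4–language 3, translator 5–language 6.
The set {translator 1, translator 2, translator 3, translator 5, translator 6} has only 4 neighbours ({language 1, language 2, language 6, language 7}), so by Hall's theorem at most 5 of the 6 translators can be matched.

5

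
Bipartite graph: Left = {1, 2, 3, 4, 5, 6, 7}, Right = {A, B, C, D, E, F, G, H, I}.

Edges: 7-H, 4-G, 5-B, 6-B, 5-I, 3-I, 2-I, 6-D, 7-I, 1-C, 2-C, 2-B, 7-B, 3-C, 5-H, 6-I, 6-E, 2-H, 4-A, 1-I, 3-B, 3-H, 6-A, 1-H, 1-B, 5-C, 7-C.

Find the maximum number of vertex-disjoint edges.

6

A valid assignment of size 6: 1-I, 2-H, 3-C, 4-G, 5-B, 6-A.
The set {1, 2, 3, 5, 7} has only 4 neighbours ({B, C, H, I}), so by Hall's theorem at most 6 of the 7 left vertices can be matched.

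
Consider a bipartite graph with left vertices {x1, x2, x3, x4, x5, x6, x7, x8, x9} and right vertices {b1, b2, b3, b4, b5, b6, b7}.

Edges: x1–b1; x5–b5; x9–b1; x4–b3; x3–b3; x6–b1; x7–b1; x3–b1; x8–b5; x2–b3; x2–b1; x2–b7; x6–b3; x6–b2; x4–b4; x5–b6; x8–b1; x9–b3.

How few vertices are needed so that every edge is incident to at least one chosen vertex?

7

The 7 edges x1–b1, x2–b7, x3–b3, x4–b4, x5–b6, x6–b2, x8–b5 form a matching, so any vertex cover needs at least 7 vertices (one per matched edge).
Conversely {x2, x4, x5, x6, x8, b1, b3} meets every edge and has exactly 7 vertices, so 7 is optimal.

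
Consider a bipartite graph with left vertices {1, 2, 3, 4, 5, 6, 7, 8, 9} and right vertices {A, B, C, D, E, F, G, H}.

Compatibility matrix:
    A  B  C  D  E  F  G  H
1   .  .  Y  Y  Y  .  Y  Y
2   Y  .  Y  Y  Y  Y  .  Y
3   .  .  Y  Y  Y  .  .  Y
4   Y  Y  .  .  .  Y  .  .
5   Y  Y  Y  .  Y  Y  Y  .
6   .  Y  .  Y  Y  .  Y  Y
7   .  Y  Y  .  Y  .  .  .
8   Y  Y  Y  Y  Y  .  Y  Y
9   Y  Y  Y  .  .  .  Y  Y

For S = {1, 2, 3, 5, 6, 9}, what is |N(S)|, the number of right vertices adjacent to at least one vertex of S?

8

The union of neighbours of {1, 2, 3, 5, 6, 9} is {A, B, C, D, E, F, G, H}, which has 8 elements.
Since |N(S)| = 8 ≥ |S| = 6, Hall's condition holds for this subset.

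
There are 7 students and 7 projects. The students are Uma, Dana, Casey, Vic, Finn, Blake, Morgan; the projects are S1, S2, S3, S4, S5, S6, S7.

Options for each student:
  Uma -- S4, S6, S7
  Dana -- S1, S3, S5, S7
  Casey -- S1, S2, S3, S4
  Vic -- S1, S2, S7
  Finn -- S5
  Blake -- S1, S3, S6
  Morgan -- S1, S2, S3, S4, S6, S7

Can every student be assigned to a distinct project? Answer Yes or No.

One maximum matching: Uma-S4, Dana-S1, Casey-S3, Vic-S7, Finn-S5, Blake-S6, Morgan-S2.
All 7 students are covered.

Yes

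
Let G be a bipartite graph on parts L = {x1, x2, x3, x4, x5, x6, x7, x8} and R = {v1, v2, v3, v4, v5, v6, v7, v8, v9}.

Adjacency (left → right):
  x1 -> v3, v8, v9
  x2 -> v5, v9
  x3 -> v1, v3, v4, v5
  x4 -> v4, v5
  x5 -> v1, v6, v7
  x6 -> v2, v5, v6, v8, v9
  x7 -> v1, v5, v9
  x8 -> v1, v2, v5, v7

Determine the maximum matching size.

8

A valid assignment of size 8: x1→v3, x2→v9, x3→v4, x4→v5, x5→v7, x6→v6, x7→v1, x8→v2.
All 8 left vertices are matched, so no larger matching exists.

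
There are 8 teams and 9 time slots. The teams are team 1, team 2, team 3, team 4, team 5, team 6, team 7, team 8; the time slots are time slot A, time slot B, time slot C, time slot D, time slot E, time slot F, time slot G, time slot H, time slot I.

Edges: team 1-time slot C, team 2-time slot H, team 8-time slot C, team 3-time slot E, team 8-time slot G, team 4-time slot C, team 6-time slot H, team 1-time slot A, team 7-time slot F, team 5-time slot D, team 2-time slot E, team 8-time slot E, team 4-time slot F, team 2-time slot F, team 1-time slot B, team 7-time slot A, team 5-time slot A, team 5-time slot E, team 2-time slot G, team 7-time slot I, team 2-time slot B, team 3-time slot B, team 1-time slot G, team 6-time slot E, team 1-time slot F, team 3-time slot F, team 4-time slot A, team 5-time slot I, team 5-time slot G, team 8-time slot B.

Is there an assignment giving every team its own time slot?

Yes

One maximum matching: team 1-time slot C, team 2-time slot E, team 3-time slot B, team 4-time slot A, team 5-time slot I, team 6-time slot H, team 7-time slot F, team 8-time slot G.
All 8 teams are covered.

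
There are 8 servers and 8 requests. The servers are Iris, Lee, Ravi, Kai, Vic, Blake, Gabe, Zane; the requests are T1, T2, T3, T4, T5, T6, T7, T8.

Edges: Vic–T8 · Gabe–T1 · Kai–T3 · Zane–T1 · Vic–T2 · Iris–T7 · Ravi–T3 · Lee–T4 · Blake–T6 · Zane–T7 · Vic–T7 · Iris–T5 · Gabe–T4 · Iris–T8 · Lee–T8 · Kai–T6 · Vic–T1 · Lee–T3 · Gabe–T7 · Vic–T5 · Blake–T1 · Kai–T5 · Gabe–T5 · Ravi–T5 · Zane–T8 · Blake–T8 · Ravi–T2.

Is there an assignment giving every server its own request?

Yes

One maximum matching: Iris–T7, Lee–T4, Ravi–T3, Kai–T6, Vic–T2, Blake–T1, Gabe–T5, Zane–T8.
Every server is matched, so this is a perfect matching.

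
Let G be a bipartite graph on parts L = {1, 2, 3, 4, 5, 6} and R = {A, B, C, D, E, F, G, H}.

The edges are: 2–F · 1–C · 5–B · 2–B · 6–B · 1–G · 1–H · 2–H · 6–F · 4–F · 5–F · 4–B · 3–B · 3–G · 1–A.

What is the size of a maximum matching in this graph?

5

A valid assignment of size 5: 1-C, 2-H, 3-G, 4-F, 5-B.
The set {4, 5, 6} has only 2 neighbours ({B, F}), so by Hall's theorem at most 5 of the 6 left vertices can be matched.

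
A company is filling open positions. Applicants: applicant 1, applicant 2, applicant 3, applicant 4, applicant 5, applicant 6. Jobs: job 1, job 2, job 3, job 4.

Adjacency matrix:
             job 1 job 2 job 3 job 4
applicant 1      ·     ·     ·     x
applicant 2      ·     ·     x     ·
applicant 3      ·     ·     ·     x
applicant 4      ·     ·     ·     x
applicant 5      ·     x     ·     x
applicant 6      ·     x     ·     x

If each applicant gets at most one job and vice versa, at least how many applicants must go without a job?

3

A valid assignment of size 3: applicant 1–job 4, applicant 2–job 3, applicant 5–job 2.
The set {applicant 1, applicant 3, applicant 4, applicant 5, applicant 6} has only 2 neighbours ({job 2, job 4}), so by Hall's theorem at most 3 of the 6 applicants can be matched.
That matches 3 of the 6, leaving 3 unmatched; no matching can do better.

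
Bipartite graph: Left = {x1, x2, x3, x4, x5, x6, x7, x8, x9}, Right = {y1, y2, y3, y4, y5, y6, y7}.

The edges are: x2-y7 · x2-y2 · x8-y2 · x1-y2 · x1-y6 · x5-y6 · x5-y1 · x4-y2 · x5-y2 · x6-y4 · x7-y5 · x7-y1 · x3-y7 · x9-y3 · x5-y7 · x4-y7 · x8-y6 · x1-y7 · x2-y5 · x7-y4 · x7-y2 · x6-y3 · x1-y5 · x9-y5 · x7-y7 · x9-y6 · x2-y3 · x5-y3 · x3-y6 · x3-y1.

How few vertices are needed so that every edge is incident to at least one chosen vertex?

7

{y1, y2, y3, y4, y5, y6, y7} is a vertex cover of size 7: every edge has an endpoint in this set.
No smaller cover exists because x1–y5, x2–y3, x3–y1, x4–y2, x5–y6, x6–y4, x7–y7 is a matching of size 7, and a cover must include an endpoint of each of these disjoint edges (König's theorem).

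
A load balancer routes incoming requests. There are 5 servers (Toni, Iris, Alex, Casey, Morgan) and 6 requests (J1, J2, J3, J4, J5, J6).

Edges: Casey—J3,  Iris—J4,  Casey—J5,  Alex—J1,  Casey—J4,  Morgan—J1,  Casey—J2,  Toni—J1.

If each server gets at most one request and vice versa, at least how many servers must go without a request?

2

A valid assignment of size 3: Toni-J1, Iris-J4, Casey-J3.
The set {Toni, Alex, Morgan} has only 1 neighbour ({J1}), so by Hall's theorem at most 3 of the 5 servers can be matched.
That matches 3 of the 5, leaving 2 unmatched; no matching can do better.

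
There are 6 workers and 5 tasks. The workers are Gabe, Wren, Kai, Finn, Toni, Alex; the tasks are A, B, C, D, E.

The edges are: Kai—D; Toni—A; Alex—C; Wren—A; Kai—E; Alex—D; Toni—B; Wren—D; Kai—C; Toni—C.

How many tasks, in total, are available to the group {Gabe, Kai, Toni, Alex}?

The union of neighbours of {Gabe, Kai, Toni, Alex} is {A, B, C, D, E}, which has 5 elements.
Since |N(S)| = 5 ≥ |S| = 4, Hall's condition holds for this subset.

5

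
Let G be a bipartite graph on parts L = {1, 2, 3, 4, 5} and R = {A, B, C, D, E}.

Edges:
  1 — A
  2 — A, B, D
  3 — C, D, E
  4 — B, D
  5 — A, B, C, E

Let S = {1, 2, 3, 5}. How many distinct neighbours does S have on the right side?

5

The union of neighbours of {1, 2, 3, 5} is {A, B, C, D, E}, which has 5 elements.
Since |N(S)| = 5 ≥ |S| = 4, Hall's condition holds for this subset.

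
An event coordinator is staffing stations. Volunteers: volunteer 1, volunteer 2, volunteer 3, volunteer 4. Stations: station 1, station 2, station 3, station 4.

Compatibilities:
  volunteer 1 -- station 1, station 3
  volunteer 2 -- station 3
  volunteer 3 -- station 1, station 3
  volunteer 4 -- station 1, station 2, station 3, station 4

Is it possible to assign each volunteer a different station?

No

The set {volunteer 1, volunteer 2, volunteer 3} has only 2 neighbours ({station 1, station 3}), so by Hall's theorem at most 3 of the 4 volunteers can be matched.
Hence no matching covers every volunteer.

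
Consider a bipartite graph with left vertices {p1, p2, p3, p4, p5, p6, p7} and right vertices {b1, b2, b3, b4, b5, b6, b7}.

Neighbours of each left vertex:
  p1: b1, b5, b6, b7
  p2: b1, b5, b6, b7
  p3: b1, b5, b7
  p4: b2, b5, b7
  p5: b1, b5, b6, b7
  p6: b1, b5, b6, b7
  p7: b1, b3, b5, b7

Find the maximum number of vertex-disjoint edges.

A valid assignment of size 6: p1–b6, p2–b1, p3–b7, p4–b2, p5–b5, p7–b3.
The set {p1, p2, p3, p5, p6} has only 4 neighbours ({b1, b5, b6, b7}), so by Hall's theorem at most 6 of the 7 left vertices can be matched.

6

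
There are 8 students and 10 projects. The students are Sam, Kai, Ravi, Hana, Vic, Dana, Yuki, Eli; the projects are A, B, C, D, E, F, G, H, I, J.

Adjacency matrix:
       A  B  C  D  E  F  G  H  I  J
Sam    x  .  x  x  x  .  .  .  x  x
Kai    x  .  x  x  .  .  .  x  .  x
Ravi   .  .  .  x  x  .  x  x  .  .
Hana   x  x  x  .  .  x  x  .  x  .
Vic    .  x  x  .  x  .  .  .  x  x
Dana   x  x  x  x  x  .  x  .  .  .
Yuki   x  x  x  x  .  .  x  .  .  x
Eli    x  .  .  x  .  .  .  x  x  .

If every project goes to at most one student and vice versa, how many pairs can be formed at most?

8

For example, pair Sam→D, Kai→A, Ravi→H, Hana→G, Vic→B, Dana→E, Yuki→J, Eli→I.
All 8 students are matched, so no larger matching exists.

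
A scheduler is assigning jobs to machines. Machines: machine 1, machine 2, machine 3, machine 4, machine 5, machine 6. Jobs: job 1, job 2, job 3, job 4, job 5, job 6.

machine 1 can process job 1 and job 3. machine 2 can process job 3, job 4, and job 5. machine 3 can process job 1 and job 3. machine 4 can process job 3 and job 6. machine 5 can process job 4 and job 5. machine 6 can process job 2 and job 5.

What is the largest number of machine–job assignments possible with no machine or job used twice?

For example, pair machine 1–job 1, machine 2–job 5, machine 3–job 3, machine 4–job 6, machine 5–job 4, machine 6–job 2.
All 6 machines are matched, so no larger matching exists.

6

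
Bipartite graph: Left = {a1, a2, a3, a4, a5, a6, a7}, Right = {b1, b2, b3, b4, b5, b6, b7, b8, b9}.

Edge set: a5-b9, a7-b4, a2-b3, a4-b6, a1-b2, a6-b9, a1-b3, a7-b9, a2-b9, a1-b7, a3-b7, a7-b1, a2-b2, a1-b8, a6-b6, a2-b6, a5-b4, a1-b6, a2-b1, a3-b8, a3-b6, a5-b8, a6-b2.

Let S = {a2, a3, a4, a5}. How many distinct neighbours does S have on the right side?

8

The union of neighbours of {a2, a3, a4, a5} is {b1, b2, b3, b4, b6, b7, b8, b9}, which has 8 elements.
Since |N(S)| = 8 ≥ |S| = 4, Hall's condition holds for this subset.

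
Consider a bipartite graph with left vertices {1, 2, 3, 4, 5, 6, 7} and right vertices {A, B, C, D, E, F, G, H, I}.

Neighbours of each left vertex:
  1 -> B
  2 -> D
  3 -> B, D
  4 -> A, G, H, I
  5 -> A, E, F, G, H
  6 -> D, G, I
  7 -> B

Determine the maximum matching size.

A valid assignment of size 5: 1–B, 2–D, 4–I, 5–A, 6–G.
The set {1, 2, 3, 7} has only 2 neighbours ({B, D}), so by Hall's theorem at most 5 of the 7 left vertices can be matched.

5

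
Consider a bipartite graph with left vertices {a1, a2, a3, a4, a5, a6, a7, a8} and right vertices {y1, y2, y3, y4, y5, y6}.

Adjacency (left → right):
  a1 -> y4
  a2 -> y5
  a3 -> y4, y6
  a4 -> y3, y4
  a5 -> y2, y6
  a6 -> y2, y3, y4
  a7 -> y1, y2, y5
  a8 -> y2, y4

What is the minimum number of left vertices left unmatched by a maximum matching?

A valid assignment of size 6: a1–y4, a2–y5, a3–y6, a4–y3, a5–y2, a7–y1.
The set {a1, a3, a4, a5, a6, a8} has only 4 neighbours ({y2, y3, y4, y6}), so by Hall's theorem at most 6 of the 8 left vertices can be matched.
That matches 6 of the 8, leaving 2 unmatched; no matching can do better.

2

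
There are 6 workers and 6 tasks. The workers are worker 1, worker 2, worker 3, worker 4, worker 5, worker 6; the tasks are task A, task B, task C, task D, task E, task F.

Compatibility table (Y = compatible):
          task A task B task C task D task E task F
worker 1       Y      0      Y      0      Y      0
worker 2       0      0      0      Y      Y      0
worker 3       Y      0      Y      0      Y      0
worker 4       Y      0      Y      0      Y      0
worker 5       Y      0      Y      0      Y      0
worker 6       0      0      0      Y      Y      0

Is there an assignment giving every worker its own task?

The set {worker 1, worker 2, worker 3, worker 4, worker 5, worker 6} has only 4 neighbours ({task A, task C, task D, task E}), so by Hall's theorem at most 4 of the 6 workers can be matched.
Hence no matching covers every worker.

No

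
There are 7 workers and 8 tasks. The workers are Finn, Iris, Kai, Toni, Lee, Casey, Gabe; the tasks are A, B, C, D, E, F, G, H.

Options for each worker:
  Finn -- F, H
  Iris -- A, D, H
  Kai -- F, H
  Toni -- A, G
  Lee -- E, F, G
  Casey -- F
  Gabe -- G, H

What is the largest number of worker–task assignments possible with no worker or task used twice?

For example, pair Finn→H, Iris→D, Kai→F, Toni→A, Lee→E, Gabe→G.
The set {Finn, Kai, Casey} has only 2 neighbours ({F, H}), so by Hall's theorem at most 6 of the 7 workers can be matched.

6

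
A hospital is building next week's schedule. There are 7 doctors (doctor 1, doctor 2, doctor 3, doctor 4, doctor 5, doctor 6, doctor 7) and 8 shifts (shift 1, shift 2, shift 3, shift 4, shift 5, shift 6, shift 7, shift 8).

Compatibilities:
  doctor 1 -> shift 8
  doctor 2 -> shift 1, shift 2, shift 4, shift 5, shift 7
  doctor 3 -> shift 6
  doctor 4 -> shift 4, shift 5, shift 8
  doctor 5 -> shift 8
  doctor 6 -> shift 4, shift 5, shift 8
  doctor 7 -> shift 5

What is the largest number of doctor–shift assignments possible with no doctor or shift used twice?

For example, pair doctor 1-shift 8, doctor 2-shift 7, doctor 3-shift 6, doctor 4-shift 4, doctor 6-shift 5.
The set {doctor 1, doctor 4, doctor 5, doctor 6, doctor 7} has only 3 neighbours ({shift 4, shift 5, shift 8}), so by Hall's theorem at most 5 of the 7 doctors can be matched.

5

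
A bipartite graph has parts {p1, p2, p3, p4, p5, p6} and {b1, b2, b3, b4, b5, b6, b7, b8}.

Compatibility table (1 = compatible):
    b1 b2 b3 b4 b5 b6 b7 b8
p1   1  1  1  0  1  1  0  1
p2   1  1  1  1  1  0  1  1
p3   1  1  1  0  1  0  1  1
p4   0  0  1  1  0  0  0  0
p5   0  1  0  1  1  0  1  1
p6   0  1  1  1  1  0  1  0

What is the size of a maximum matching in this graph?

A valid assignment of size 6: p1–b6, p2–b1, p3–b8, p4–b3, p5–b5, p6–b7.
All 6 left vertices are matched, so no larger matching exists.

6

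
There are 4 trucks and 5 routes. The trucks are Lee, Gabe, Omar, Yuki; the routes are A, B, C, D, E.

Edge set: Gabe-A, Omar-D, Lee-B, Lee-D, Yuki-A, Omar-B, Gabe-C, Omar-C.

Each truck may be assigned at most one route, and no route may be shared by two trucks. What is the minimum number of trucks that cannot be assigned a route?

A valid assignment of size 4: Lee–D, Gabe–C, Omar–B, Yuki–A.
All 4 trucks are matched, so no larger matching exists.
That matches 4 of the 4, leaving 0 unmatched; no matching can do better.

0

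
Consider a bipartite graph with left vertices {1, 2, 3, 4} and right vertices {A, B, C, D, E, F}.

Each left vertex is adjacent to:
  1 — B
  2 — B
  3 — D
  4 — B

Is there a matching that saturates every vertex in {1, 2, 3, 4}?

The set {1, 2, 4} has only 1 neighbour ({B}), so by Hall's theorem at most 2 of the 4 left vertices can be matched.
Hence no matching covers every left vertex.

No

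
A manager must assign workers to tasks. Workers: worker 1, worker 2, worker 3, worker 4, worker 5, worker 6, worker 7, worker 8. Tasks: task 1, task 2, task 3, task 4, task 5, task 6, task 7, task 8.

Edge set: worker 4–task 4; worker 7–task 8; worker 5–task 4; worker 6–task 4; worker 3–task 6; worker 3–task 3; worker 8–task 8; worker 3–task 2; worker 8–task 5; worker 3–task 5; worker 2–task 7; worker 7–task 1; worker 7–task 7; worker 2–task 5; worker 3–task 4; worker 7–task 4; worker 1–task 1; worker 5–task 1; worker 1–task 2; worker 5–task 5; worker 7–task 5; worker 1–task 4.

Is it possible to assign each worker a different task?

The set {worker 4, worker 6} has only 1 neighbour ({task 4}), so by Hall's theorem at most 7 of the 8 workers can be matched.
Hence no matching covers every worker.

No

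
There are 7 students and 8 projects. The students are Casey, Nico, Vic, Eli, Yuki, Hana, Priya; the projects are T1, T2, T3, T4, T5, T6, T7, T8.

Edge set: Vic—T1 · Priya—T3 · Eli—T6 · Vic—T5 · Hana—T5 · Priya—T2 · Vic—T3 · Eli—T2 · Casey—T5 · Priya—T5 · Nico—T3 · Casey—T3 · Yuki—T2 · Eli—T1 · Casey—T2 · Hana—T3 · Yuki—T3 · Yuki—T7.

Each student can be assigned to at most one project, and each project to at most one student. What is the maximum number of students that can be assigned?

A valid assignment of size 6: Casey-T2, Nico-T3, Vic-T1, Eli-T6, Yuki-T7, Hana-T5.
The set {Casey, Nico, Hana, Priya} has only 3 neighbours ({T2, T3, T5}), so by Hall's theorem at most 6 of the 7 students can be matched.

6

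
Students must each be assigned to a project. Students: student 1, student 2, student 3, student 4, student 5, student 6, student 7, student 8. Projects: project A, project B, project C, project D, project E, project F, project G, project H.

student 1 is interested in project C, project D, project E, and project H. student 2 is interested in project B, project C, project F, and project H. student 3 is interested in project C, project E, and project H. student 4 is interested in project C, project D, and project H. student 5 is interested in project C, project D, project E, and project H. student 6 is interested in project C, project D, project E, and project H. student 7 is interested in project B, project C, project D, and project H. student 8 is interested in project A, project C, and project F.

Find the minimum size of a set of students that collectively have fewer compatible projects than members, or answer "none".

5

Take S = {student 1, student 3, student 4, student 5, student 6}. Its neighbourhood is {project C, project D, project E, project H}, so |N(S)| = 4 < |S| = 5.
Every subset of size less than 5 has at least as many neighbours as members, so 5 is the minimum.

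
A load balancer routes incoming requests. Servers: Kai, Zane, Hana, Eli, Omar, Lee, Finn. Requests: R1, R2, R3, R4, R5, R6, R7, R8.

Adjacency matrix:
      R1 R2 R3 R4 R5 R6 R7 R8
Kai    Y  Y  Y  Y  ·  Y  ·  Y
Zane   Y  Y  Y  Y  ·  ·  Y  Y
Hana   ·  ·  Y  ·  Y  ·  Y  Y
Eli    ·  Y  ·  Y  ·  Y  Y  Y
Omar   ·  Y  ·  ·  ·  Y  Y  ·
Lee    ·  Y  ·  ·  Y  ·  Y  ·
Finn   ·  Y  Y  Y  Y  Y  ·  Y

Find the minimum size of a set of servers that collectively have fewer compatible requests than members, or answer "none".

A matching saturating every server exists, for instance Kai→R1, Zane→R2, Hana→R3, Eli→R4, Omar→R7, Lee→R5, Finn→R6.
By Hall's marriage theorem, this means |N(S)| ≥ |S| for every subset S, so no violating subset exists.

none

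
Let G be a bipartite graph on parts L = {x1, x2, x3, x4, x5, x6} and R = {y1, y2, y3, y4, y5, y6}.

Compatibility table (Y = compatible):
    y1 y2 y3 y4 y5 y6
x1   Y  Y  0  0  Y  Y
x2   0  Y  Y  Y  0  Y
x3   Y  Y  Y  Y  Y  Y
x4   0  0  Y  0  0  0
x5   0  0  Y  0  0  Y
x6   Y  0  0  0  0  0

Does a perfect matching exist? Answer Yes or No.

A valid assignment of size 6: x1–y2, x2–y4, x3–y5, x4–y3, x5–y6, x6–y1.
Every left vertex is matched, so this is a perfect matching.

Yes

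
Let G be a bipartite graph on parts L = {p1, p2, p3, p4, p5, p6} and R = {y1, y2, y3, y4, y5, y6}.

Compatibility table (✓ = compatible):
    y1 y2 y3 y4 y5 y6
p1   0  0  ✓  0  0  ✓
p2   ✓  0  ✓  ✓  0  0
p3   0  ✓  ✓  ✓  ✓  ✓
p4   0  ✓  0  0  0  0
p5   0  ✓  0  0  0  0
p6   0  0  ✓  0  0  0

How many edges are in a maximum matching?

5

One maximum matching: p1→y6, p2→y1, p3→y4, p4→y2, p6→y3.
The set {p4, p5} has only 1 neighbour ({y2}), so by Hall's theorem at most 5 of the 6 left vertices can be matched.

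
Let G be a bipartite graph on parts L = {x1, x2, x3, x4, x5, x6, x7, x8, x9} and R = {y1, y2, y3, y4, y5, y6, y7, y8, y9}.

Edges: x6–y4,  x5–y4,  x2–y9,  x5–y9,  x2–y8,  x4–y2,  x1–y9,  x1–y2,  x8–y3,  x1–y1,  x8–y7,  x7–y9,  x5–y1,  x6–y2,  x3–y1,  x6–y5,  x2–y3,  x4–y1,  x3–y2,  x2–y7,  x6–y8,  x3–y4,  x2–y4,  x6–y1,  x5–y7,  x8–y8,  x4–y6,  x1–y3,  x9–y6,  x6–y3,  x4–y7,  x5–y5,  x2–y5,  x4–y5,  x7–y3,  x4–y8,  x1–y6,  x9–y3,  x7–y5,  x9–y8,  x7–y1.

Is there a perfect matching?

Yes

A valid assignment of size 9: x1-y9, x2-y7, x3-y2, x4-y6, x5-y1, x6-y4, x7-y5, x8-y8, x9-y3.
Every left vertex is matched, so this is a perfect matching.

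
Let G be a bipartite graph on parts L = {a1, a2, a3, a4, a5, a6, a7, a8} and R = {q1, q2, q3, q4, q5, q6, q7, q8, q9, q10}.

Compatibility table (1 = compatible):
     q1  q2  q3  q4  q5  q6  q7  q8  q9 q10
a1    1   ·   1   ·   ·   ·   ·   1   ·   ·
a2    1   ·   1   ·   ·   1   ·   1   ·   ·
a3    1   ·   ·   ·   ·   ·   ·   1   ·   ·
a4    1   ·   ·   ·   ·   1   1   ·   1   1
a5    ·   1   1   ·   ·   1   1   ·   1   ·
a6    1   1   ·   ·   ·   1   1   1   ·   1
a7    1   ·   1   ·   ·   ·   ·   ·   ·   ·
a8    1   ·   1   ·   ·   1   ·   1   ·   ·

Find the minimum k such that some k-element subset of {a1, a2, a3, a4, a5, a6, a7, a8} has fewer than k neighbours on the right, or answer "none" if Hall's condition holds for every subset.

Take S = {a1, a2, a3, a7, a8}. Its neighbourhood is {q1, q3, q6, q8}, so |N(S)| = 4 < |S| = 5.
Every subset of size less than 5 has at least as many neighbours as members, so 5 is the minimum.

5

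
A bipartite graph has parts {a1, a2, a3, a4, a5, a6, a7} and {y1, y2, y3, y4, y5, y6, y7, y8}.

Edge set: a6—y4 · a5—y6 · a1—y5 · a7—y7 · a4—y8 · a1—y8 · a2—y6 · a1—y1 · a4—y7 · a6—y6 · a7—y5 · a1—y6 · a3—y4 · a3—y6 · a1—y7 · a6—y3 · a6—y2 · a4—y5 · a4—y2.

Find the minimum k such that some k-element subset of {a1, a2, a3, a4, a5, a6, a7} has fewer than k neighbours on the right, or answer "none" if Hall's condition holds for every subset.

Take S = {a2, a5}. Its neighbourhood is {y6}, so |N(S)| = 1 < |S| = 2.
No single vertex violates Hall's condition since each has at least one neighbour, so 2 is the minimum.

2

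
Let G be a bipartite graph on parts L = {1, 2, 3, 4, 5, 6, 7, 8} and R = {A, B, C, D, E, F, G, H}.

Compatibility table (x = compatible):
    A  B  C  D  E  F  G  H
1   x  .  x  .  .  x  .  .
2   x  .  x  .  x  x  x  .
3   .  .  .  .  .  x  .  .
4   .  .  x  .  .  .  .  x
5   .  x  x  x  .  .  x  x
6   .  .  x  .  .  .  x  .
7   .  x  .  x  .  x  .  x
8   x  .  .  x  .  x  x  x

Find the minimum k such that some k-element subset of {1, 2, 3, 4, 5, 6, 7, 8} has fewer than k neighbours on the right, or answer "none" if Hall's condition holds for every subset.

none

A matching saturating every left vertex exists, for instance 1→A, 2→E, 3→F, 4→H, 5→B, 6→C, 7→D, 8→G.
By Hall's marriage theorem, this means |N(S)| ≥ |S| for every subset S, so no violating subset exists.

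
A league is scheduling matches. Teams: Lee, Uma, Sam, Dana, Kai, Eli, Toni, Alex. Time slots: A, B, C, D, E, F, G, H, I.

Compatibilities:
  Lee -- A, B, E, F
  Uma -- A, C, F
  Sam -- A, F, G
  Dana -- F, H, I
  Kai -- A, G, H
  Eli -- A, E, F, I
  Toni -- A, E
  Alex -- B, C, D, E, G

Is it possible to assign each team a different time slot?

Yes

A valid assignment of size 8: Lee–B, Uma–C, Sam–A, Dana–F, Kai–H, Eli–I, Toni–E, Alex–G.
Every team is matched, so this matching saturates all of them.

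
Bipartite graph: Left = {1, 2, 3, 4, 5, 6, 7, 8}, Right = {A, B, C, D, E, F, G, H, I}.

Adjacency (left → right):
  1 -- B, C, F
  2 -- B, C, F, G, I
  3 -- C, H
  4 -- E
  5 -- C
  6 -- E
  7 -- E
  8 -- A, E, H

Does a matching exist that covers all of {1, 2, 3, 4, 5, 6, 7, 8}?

The set {4, 6, 7} has only 1 neighbour ({E}), so by Hall's theorem at most 6 of the 8 left vertices can be matched.
Hence no matching covers every left vertex.

No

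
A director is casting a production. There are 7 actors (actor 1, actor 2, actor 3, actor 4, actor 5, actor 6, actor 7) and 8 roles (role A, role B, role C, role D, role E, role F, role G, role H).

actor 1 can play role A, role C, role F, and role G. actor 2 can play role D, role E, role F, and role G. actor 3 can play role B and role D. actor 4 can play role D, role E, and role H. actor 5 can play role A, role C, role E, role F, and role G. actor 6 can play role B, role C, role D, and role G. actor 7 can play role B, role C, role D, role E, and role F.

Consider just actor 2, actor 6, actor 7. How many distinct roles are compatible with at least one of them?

6

The union of neighbours of {actor 2, actor 6, actor 7} is {role B, role C, role D, role E, role F, role G}, which has 6 elements.
Since |N(S)| = 6 ≥ |S| = 3, Hall's condition holds for this subset.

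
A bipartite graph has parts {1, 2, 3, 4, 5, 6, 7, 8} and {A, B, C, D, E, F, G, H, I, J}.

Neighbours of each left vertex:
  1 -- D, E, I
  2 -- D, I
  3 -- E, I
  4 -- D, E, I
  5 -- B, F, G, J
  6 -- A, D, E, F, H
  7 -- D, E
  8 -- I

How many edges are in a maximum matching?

5

For example, pair 1-D, 2-I, 3-E, 5-B, 6-A.
The set {1, 2, 3, 4, 7, 8} has only 3 neighbours ({D, E, I}), so by Hall's theorem at most 5 of the 8 left vertices can be matched.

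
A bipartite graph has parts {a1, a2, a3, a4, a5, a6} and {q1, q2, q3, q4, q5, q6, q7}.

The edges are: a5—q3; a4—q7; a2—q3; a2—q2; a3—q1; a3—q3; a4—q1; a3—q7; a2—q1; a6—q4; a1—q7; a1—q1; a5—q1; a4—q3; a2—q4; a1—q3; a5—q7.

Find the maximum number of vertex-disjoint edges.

A valid assignment of size 5: a1–q1, a2–q2, a3–q3, a4–q7, a6–q4.
The set {a1, a3, a4, a5} has only 3 neighbours ({q1, q3, q7}), so by Hall's theorem at most 5 of the 6 left vertices can be matched.

5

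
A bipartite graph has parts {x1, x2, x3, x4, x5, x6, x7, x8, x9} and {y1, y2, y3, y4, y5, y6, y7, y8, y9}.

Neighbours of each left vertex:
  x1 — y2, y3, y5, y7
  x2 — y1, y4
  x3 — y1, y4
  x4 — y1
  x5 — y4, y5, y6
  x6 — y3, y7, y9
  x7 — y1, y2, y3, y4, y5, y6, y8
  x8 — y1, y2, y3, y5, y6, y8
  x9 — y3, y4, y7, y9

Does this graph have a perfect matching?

The set {x2, x3, x4} has only 2 neighbours ({y1, y4}), so by Hall's theorem at most 8 of the 9 left vertices can be matched.
Hence no matching covers every left vertex.

No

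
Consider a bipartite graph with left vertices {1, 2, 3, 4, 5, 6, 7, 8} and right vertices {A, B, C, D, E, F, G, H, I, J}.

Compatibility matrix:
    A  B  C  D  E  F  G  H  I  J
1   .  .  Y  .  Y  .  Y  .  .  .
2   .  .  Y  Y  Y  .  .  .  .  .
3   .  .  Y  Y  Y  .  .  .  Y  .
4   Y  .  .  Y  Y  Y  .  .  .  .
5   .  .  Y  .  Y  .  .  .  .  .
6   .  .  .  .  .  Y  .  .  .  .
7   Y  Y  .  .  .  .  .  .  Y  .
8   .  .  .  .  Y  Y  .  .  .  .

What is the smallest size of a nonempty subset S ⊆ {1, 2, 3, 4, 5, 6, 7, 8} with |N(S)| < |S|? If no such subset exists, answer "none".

none

A matching saturating every left vertex exists, for instance 1→G, 2→D, 3→I, 4→A, 5→C, 6→F, 7→B, 8→E.
By Hall's marriage theorem, this means |N(S)| ≥ |S| for every subset S, so no violating subset exists.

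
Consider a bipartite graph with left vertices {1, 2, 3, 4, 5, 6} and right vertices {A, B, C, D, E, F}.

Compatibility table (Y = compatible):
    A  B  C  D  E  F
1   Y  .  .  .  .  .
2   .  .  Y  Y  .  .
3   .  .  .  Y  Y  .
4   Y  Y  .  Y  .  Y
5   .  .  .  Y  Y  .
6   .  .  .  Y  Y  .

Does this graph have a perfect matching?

No

The set {3, 5, 6} has only 2 neighbours ({D, E}), so by Hall's theorem at most 5 of the 6 left vertices can be matched.
Hence no matching covers every left vertex.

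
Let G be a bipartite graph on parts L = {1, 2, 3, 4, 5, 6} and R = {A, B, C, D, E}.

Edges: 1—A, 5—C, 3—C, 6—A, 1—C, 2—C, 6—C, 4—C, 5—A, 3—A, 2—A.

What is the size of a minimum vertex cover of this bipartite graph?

{A, C} is a vertex cover of size 2: every edge has an endpoint in this set.
No smaller cover exists because 1–A, 2–C is a matching of size 2, and a cover must include an endpoint of each of these disjoint edges (König's theorem).

2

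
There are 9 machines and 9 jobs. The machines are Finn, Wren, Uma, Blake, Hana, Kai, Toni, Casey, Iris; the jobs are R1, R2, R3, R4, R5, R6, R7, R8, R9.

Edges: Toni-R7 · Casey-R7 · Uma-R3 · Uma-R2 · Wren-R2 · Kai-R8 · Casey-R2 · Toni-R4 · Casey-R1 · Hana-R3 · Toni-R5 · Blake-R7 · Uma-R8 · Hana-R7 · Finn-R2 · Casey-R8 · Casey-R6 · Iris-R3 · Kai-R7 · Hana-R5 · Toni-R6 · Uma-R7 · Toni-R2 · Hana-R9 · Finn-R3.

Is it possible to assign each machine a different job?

The set {Finn, Wren, Uma, Blake, Kai, Iris} has only 4 neighbours ({R2, R3, R7, R8}), so by Hall's theorem at most 7 of the 9 machines can be matched.
Hence no matching covers every machine.

No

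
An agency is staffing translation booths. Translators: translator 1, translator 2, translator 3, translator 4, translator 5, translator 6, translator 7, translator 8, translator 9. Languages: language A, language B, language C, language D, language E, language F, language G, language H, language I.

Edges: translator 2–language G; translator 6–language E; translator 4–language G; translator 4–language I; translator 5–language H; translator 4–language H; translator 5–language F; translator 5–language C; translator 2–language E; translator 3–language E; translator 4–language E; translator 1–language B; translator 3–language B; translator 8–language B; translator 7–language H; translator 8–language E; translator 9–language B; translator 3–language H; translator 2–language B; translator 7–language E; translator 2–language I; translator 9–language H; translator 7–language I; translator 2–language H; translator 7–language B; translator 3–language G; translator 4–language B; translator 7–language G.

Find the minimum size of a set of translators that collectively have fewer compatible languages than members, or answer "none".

3

Take S = {translator 1, translator 6, translator 8}. Its neighbourhood is {language B, language E}, so |N(S)| = 2 < |S| = 3.
Every subset of size less than 3 has at least as many neighbours as members, so 3 is the minimum.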